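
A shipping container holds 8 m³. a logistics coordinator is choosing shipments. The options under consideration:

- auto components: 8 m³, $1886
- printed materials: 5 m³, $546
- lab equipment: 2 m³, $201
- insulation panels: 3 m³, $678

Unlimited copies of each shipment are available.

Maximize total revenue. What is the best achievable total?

The ratio ordering already packs tightly: auto components, 8 m³, 1886.

1886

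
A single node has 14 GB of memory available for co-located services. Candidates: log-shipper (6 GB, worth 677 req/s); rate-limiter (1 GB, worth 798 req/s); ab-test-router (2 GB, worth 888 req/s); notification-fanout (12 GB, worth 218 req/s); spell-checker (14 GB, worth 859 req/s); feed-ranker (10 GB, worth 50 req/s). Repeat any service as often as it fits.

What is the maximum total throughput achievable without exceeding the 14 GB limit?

Density check — rate-limiter 798.00, ab-test-router 444.00, log-shipper 112.83 are the best per GB.
The ratio ordering already packs tightly: 14×rate-limiter, 14 GB, 11172.
That's the maximum — no swap from here does better than 11172.

11172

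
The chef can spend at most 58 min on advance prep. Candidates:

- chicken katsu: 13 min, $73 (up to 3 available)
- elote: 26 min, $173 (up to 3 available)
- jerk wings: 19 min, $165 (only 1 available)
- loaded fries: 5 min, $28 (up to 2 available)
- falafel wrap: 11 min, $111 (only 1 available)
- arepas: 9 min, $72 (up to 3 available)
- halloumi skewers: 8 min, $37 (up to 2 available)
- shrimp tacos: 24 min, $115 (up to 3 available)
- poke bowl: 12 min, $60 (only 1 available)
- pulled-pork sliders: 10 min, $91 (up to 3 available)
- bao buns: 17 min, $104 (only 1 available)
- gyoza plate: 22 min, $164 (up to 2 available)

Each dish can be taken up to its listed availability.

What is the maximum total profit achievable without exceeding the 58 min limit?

511

By profit per min: falafel wrap 10.09, pulled-pork sliders 9.10, jerk wings 8.68 lead.
The ratio heuristic lands on loaded fries + falafel wrap + arepas + 3×pulled-pork sliders (484) but leaves 3 min idle.
Replace loaded fries and 2×pulled-pork sliders with jerk wings + arepas: the trade gains 27 net, giving 511 at 58 min.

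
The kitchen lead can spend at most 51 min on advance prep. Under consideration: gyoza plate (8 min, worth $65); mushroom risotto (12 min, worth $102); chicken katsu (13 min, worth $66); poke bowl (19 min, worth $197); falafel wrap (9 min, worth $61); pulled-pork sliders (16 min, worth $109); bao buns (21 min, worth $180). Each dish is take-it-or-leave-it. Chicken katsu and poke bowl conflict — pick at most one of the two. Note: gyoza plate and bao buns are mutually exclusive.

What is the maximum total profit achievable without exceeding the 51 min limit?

Taking poke bowl + falafel wrap + bao buns: 49 min used, 438 in profit.

438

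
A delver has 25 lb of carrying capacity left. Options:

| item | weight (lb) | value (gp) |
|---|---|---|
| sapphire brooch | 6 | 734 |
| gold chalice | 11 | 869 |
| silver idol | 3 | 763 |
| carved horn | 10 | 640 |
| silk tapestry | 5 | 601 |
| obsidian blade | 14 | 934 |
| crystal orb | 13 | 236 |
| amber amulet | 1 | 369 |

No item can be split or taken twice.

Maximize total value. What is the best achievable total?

Best packing: sapphire brooch + silver idol + carved horn + silk tapestry + amber amulet — 25 lb, 3107 total.
Next best is sapphire brooch + gold chalice + silver idol + silk tapestry at 2967 (25 lb) — short by 140.

3107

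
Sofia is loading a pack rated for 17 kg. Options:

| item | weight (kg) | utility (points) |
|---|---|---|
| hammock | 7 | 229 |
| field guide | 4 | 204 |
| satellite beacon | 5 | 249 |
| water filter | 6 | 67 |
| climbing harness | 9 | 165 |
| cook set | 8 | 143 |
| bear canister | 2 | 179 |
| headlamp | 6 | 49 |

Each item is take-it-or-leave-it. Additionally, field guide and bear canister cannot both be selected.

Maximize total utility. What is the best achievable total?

Ranking by ratio (utility/kg): bear canister 89.50, field guide 51.00, satellite beacon 49.80.
Best packing: hammock + field guide + satellite beacon — 16 kg, 682 total.
The closest alternative, hammock + satellite beacon + bear canister, reaches only 657.

682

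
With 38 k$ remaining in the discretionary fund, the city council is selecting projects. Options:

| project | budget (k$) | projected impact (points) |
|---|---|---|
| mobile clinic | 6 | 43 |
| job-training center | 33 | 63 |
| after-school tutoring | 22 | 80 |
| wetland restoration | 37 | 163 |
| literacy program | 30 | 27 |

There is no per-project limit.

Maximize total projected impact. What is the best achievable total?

6×mobile clinic uses 36 of the 38 k$ and totals 258.
That's the maximum — no swap from here does better than 258.

258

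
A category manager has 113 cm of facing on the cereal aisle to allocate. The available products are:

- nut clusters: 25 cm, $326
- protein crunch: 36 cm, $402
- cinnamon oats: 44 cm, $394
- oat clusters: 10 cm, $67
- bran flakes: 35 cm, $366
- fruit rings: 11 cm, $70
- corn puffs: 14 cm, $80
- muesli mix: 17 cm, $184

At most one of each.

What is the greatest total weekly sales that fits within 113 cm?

The ratio ordering already packs tightly: nut clusters + protein crunch + bran flakes + muesli mix, 113 cm, 1278.
An exhaustive check of the 256 subsets confirms 1278.

1278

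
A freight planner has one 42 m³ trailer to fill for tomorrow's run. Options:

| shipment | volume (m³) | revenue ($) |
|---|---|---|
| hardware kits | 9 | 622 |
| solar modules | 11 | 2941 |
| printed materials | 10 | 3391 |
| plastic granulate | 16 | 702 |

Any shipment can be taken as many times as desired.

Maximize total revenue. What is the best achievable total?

13564

The ratio ordering already packs tightly: 4×printed materials, 40 m³, 13564.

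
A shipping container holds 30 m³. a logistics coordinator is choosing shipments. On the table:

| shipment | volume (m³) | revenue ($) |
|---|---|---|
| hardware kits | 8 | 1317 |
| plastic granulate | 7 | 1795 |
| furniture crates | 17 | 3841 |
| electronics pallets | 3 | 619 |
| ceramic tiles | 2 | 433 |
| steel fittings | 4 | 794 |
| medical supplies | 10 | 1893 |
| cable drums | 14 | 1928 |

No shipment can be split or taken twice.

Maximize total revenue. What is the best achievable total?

6863

Greedy by ratio would take plastic granulate + furniture crates + electronics pallets + ceramic tiles: 29 m³ used, total 6688.
Dropping electronics pallets frees 3 m³; slotting in steel fittings (4 m³) lifts the total to 6863 at 30 m³.
Every other selection either busts 30 m³ or fails to beat 6863.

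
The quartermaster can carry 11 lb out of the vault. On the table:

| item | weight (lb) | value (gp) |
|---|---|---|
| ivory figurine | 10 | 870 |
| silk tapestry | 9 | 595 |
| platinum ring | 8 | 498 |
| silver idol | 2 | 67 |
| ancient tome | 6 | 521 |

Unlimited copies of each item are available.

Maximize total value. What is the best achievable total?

The ratio ordering already packs tightly: ivory figurine, 10 lb, 870.
Every other selection either busts 11 lb or fails to beat 870.

870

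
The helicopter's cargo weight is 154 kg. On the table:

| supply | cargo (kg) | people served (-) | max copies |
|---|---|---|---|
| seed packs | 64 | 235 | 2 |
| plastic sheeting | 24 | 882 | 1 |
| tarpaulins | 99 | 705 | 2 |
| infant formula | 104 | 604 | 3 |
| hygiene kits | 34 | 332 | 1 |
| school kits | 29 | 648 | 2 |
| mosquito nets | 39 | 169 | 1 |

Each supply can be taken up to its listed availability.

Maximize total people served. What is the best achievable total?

2510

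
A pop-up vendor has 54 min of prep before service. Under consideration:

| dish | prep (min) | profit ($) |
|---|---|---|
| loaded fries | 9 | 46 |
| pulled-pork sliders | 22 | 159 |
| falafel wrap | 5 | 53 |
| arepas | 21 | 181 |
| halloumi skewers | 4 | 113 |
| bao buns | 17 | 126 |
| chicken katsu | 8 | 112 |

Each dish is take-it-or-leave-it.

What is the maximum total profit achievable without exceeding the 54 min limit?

532

Greedy by ratio would take loaded fries + falafel wrap + arepas + halloumi skewers + chicken katsu: 47 min used, total 505.
Dropping loaded fries and falafel wrap frees 14 min; slotting in bao buns (17 min) lifts the total to 532 at 50 min.
That's the maximum — no swap from here does better than 532.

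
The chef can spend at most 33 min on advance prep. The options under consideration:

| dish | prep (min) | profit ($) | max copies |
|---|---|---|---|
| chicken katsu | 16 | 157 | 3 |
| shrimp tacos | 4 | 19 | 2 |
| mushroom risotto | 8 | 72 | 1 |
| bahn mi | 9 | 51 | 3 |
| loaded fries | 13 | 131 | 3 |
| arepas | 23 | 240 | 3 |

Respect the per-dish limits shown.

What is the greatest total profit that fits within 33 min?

314

A density-first pass picks mushroom risotto + arepas — 312 at 31 min.
Replace mushroom risotto and arepas with 2×chicken katsu: the trade gains 2 net, giving 314 at 32 min.
No other feasible combination exceeds 314.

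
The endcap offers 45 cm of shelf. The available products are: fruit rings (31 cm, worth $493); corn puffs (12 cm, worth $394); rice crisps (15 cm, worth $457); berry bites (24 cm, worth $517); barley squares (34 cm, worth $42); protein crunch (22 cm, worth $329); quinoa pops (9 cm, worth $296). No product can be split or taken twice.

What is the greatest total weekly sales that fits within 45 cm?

1207

Greedy by ratio would take corn puffs + rice crisps + quinoa pops: 36 cm used, total 1147.
The 15 cm tied up in rice crisps is better spent on berry bites — total rises to 1207 (45 cm).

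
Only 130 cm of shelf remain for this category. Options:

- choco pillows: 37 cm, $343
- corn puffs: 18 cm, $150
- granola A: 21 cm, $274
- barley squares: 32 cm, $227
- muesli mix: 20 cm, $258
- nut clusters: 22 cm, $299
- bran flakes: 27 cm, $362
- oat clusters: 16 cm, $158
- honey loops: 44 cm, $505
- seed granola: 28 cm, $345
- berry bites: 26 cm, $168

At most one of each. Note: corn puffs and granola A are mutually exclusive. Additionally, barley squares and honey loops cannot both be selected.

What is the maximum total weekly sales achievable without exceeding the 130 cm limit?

By weekly sales per cm: nut clusters 13.59, bran flakes 13.41, granola A 13.05, muesli mix 12.90 lead.
A density-first pass picks granola A + muesli mix + nut clusters + bran flakes + seed granola — 1538 at 118 cm.
Replace muesli mix and seed granola with oat clusters + honey loops: the trade gains 60 net, giving 1598 at 130 cm.
That's the maximum — no feasible swap from here does better than 1598.

1598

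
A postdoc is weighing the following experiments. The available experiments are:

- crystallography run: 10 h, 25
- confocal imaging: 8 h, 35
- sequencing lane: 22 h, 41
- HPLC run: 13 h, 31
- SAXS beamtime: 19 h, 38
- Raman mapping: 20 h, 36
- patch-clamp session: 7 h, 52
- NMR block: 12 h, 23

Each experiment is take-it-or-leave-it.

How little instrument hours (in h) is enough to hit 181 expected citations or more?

Need the lightest bundle worth ≥ 181.
crystallography run + confocal imaging + HPLC run + SAXS beamtime + patch-clamp session reaches 181 using 57 h.
No combination under 57 h hits 181.

57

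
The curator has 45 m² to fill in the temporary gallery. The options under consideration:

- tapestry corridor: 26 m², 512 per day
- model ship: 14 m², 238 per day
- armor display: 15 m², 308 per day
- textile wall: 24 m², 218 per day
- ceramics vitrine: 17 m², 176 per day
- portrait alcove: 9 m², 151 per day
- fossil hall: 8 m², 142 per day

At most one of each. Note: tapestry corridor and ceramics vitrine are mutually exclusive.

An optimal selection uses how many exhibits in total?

Optimal total is 820.
For example tapestry corridor + armor display achieves it, using 41 m².
Any selection reaching 820 contains exactly 2 exhibits.

2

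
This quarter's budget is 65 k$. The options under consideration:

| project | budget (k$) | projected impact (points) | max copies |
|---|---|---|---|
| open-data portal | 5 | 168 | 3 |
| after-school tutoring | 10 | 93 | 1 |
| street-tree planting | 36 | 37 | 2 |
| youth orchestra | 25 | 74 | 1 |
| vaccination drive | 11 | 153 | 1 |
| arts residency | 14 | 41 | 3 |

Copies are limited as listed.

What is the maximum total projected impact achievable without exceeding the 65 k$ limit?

The ratio heuristic lands on 3×open-data portal + after-school tutoring + youth orchestra + vaccination drive (824) but leaves 4 k$ idle.
Replace youth orchestra with 2×arts residency: the trade gains 8 net, giving 832 at 64 k$.
Every other selection either busts 65 k$ or exceeds an availability limit or fails to beat 832.

832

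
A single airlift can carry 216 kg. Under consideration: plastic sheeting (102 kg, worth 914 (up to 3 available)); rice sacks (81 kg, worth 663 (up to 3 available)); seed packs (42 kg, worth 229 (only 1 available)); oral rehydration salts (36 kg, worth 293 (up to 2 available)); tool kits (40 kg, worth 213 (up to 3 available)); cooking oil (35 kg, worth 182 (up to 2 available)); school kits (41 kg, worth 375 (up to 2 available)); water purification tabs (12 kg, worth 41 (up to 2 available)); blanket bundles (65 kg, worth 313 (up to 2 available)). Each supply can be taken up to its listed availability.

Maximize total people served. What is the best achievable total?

Taking the top-ratio supplies first gives plastic sheeting + 2×school kits + 2×water purification tabs for 1746 (208 kg).
Dropping school kits and 2×water purification tabs frees 65 kg; slotting in 2×oral rehydration salts (72 kg) lifts the total to 1875 at 215 kg.
No other feasible combination exceeds 1875.

1875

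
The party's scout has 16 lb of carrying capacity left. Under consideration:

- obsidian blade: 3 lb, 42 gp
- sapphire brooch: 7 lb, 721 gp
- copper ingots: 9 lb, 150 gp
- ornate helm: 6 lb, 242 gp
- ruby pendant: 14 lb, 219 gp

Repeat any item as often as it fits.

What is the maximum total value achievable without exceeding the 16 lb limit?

1442

2×sapphire brooch uses 14 of the 16 lb and totals 1442.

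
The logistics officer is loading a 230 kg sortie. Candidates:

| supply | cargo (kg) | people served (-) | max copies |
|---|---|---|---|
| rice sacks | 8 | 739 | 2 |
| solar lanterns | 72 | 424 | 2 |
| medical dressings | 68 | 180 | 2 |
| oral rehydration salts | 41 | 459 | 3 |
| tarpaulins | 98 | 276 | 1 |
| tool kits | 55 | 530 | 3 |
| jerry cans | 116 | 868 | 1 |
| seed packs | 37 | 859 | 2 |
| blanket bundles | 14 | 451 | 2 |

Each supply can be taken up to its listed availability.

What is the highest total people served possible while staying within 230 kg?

5158

By people served per kg: rice sacks 92.38, blanket bundles 32.21, seed packs 23.22 lead.
A density-first pass picks 2×rice sacks + 2×oral rehydration salts + 2×seed packs + 2×blanket bundles — 5016 at 200 kg.
Replace 2×oral rehydration salts with 2×tool kits: the trade gains 142 net, giving 5158 at 228 kg.
Nothing else within 230 kg beats 5158.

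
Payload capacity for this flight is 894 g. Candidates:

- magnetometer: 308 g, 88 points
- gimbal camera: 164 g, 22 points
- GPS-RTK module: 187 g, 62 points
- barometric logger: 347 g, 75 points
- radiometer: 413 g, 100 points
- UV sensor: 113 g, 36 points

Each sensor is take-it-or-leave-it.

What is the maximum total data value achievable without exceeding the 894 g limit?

Filling by ratio: magnetometer + gimbal camera + GPS-RTK module + UV sensor for 208, with 122 g left unused.
Dropping gimbal camera and UV sensor frees 277 g; slotting in barometric logger (347 g) lifts the total to 225 at 842 g.
No other feasible combination exceeds 225.

225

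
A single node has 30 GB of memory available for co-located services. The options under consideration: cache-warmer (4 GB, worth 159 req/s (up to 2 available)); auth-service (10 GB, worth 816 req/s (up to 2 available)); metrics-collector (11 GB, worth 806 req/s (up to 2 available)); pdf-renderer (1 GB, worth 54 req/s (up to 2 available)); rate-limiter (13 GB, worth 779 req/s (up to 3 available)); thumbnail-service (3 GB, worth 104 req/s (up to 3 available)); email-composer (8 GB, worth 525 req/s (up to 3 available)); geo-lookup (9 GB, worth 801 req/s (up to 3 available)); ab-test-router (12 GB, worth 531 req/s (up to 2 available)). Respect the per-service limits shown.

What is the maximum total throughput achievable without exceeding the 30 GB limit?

By throughput per GB: geo-lookup 89.00, auth-service 81.60, metrics-collector 73.27 lead.
The ratio heuristic lands on 2×pdf-renderer + 3×geo-lookup (2511) but leaves 1 GB idle.
The 9 GB tied up in geo-lookup is better spent on auth-service — total rises to 2526 (30 GB).
No other feasible combination exceeds 2526.

2526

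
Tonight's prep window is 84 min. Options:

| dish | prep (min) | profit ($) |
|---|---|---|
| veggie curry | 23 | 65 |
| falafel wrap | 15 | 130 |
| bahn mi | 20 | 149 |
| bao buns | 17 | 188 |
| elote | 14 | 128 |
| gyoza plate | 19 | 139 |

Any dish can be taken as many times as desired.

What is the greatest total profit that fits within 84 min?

882

The ratio heuristic lands on 4×bao buns + elote (880) but leaves 2 min idle.
Replace elote with falafel wrap: the trade gains 2 net, giving 882 at 83 min.
The spare 1 min is too small for any remaining dish, and no exchange beats 882.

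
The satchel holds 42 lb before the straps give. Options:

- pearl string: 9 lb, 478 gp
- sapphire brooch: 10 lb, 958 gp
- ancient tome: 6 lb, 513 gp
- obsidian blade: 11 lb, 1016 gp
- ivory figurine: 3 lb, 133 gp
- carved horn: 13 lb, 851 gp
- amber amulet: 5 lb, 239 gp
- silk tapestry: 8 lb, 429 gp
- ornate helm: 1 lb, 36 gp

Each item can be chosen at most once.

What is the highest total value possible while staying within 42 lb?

3374

Taking sapphire brooch + ancient tome + obsidian blade + carved horn + ornate helm: 41 lb used, 3374 in value.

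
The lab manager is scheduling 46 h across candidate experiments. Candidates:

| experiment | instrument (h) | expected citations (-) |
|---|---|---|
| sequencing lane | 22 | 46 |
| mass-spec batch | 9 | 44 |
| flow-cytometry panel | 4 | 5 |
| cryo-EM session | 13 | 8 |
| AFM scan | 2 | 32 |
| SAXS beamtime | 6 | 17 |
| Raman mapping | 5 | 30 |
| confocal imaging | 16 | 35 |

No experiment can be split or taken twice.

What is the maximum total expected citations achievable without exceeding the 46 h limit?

Ranking by ratio (expected citations/h): AFM scan 16.00, Raman mapping 6.00, mass-spec batch 4.89.
Taking the top-ratio experiments first gives mass-spec batch + flow-cytometry panel + AFM scan + SAXS beamtime + Raman mapping + confocal imaging for 163 (42 h).
Replace flow-cytometry panel and confocal imaging with sequencing lane: the trade gains 6 net, giving 169 at 44 h.
The closest alternative, mass-spec batch + flow-cytometry panel + AFM scan + SAXS beamtime + Raman mapping + confocal imaging, reaches only 163.

169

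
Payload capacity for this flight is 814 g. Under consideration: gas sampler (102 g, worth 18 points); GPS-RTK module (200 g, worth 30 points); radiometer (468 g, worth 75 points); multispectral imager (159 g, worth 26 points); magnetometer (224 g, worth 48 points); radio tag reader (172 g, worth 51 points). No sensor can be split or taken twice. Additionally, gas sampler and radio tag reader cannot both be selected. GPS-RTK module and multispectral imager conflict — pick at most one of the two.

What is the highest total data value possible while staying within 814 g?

152

Best packing: radiometer + multispectral imager + radio tag reader — 799 g, 152 total.
No other feasible combination exceeds 152.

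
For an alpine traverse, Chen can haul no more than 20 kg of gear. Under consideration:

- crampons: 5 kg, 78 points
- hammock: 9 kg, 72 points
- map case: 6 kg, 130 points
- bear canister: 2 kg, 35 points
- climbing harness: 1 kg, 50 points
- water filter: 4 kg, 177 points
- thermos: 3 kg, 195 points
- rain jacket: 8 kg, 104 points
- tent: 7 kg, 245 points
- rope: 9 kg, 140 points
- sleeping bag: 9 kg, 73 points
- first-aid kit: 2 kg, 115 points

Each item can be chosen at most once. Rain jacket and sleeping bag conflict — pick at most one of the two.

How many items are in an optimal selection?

6

The maximum utility within 20 kg is 817.
For example bear canister + climbing harness + water filter + thermos + tent + first-aid kit achieves it, using 19 kg.
All optima have 6 items.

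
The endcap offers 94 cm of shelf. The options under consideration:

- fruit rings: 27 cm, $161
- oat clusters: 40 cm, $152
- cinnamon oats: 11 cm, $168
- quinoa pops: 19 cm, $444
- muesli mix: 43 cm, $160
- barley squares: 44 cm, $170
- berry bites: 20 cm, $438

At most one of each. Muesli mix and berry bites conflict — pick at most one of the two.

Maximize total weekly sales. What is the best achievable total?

A density-first pass picks fruit rings + cinnamon oats + quinoa pops + berry bites — 1211 at 77 cm.
Replace fruit rings with barley squares: the trade gains 9 net, giving 1220 at 94 cm.

1220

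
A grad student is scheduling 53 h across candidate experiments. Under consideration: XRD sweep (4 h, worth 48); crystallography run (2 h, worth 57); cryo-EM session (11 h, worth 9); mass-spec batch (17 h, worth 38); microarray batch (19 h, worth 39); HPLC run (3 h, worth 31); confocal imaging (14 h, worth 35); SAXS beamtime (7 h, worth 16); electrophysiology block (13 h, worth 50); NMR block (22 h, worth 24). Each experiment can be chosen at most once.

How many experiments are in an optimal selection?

6

Optimal total is 259.
One optimal bundle: XRD sweep + crystallography run + mass-spec batch + HPLC run + confocal imaging + electrophysiology block (53 h).
Every optimal selection uses 6 experiments.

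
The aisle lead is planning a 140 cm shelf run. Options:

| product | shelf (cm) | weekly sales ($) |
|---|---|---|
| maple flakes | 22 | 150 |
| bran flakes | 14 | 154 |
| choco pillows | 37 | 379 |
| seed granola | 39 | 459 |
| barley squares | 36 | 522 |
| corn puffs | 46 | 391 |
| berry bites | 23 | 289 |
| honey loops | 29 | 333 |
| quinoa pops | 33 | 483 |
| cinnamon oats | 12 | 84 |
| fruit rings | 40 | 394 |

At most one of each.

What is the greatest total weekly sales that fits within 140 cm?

1797

By weekly sales per cm: quinoa pops 14.64, barley squares 14.50, berry bites 12.57, seed granola 11.77 lead.
A density-first pass picks seed granola + barley squares + berry bites + quinoa pops — 1753 at 131 cm.
Dropping berry bites frees 23 cm; slotting in honey loops (29 cm) lifts the total to 1797 at 137 cm.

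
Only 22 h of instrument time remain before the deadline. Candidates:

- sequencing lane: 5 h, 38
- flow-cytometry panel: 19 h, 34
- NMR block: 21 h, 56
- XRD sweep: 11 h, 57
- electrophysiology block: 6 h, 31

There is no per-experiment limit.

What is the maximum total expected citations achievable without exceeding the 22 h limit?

152

Ranking by ratio (expected citations/h): sequencing lane 7.60, XRD sweep 5.18, electrophysiology block 5.17, NMR block 2.67.
The ratio ordering already packs tightly: 4×sequencing lane, 20 h, 152.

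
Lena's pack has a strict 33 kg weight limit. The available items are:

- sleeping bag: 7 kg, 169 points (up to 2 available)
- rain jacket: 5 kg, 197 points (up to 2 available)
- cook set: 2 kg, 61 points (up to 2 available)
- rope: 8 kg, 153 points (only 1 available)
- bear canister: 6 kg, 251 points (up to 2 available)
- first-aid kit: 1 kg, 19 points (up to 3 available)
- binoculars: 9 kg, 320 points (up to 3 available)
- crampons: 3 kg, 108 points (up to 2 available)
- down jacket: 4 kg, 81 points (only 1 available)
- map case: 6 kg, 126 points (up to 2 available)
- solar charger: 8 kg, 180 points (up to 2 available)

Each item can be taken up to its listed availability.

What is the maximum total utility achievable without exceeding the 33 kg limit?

By utility per kg: bear canister 41.83, rain jacket 39.40, crampons 36.00 lead.
Greedy by ratio would take 2×rain jacket + 2×cook set + 2×bear canister + first-aid kit + 2×crampons: 33 kg used, total 1253.
Replace cook set and first-aid kit and 2×crampons with binoculars: the trade gains 24 net, giving 1277 at 33 kg.
Every other selection either busts 33 kg or exceeds an availability limit or fails to beat 1277.

1277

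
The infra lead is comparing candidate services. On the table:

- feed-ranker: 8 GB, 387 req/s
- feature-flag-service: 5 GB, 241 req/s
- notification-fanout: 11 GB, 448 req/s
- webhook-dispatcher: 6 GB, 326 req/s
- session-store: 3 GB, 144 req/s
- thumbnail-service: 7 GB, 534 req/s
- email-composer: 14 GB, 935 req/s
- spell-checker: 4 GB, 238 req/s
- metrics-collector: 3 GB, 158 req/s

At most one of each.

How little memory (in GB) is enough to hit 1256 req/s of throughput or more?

20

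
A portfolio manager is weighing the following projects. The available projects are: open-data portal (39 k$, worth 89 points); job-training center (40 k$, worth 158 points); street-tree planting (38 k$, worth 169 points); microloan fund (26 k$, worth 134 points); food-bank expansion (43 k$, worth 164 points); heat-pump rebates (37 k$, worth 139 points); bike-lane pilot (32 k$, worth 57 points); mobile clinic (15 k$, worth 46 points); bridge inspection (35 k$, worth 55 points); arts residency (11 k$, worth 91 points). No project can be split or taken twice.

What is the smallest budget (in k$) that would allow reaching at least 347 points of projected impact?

74

Need the lightest bundle worth ≥ 347.
microloan fund + heat-pump rebates + arts residency reaches 364 using 74 k$.
Any bundle with less than 74 k$ falls short of 347.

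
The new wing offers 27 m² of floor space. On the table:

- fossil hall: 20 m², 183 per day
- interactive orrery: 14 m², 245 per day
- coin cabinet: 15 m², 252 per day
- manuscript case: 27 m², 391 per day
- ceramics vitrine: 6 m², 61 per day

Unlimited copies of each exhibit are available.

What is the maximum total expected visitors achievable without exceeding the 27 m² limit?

Filling by ratio: interactive orrery + 2×ceramics vitrine for 367, with 1 m² left unused.
The 26 m² tied up in interactive orrery and 2×ceramics vitrine is better spent on manuscript case — total rises to 391 (27 m²).
No other feasible combination exceeds 391.

391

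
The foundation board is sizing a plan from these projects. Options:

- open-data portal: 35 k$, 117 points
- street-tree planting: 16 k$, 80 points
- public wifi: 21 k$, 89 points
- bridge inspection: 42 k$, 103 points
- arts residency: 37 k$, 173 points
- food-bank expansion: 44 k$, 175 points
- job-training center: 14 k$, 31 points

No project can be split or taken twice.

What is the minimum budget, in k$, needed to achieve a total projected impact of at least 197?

Look for the lowest-budget combination reaching 197.
Taking open-data portal + street-tree planting gives 197 (≥ 197) for 51 k$.
No combination under 51 k$ hits 197.

51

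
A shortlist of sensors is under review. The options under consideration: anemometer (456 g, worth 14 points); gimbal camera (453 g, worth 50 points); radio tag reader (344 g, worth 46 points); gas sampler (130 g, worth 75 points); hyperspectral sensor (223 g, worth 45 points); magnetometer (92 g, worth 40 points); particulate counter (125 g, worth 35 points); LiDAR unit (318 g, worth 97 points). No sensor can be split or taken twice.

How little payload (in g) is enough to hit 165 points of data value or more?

Minimise g subject to total data value ≥ 165.
gas sampler + LiDAR unit reaches 172 using 448 g.
No combination under 448 g hits 165.

448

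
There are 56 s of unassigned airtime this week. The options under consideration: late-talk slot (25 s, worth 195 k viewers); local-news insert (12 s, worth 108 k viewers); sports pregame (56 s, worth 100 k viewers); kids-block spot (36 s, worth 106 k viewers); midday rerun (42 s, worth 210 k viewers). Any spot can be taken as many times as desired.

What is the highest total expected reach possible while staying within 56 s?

The ratio ordering already packs tightly: 4×local-news insert, 48 s, 432.
That's the maximum — no swap from here does better than 432.

432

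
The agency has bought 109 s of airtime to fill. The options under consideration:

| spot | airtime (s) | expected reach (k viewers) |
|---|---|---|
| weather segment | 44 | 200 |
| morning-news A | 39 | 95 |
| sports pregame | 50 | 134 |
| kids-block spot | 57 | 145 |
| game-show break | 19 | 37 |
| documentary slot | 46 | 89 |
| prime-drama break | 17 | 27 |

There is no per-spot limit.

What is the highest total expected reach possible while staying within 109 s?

437

2×weather segment + game-show break uses 107 of the 109 s and totals 437.
No other feasible combination exceeds 437.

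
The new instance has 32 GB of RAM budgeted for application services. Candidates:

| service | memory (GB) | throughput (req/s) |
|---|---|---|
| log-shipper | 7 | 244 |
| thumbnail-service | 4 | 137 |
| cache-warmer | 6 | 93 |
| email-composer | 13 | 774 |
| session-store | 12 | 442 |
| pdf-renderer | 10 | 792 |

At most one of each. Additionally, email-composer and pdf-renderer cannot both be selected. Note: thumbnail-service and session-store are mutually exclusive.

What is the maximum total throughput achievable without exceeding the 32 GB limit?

Log-shipper + session-store + pdf-renderer uses 29 of the 32 GB and totals 1478.

1478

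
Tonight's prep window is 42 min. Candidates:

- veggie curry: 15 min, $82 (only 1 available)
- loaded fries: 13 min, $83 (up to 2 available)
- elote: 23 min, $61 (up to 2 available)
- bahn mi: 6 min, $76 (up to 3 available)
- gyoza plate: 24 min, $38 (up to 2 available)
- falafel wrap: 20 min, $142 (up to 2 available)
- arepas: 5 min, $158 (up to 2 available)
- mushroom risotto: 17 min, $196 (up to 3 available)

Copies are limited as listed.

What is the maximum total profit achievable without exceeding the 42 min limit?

A density-first pass picks loaded fries + 3×bahn mi + 2×arepas — 627 at 41 min.
The 19 min tied up in loaded fries and bahn mi is better spent on mushroom risotto — total rises to 664 (39 min).

664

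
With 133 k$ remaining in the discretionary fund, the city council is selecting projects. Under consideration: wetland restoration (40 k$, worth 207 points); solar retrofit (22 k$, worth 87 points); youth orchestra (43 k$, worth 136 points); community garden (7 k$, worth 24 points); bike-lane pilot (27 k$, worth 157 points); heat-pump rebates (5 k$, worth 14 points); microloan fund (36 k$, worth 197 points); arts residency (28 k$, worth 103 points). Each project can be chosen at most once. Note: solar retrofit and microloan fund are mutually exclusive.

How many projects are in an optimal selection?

Best achievable projected impact is 664.
For example wetland restoration + bike-lane pilot + microloan fund + arts residency achieves it, using 131 k$.
Every optimal selection uses 4 projects.

4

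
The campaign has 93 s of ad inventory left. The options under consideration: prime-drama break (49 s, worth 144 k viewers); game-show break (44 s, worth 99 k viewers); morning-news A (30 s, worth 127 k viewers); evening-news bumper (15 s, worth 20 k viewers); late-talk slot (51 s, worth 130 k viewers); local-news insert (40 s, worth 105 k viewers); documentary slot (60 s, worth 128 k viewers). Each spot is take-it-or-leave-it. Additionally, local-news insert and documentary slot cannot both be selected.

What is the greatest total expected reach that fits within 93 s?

271

By expected reach per s: morning-news A 4.23, prime-drama break 2.94, local-news insert 2.62 lead.
Best packing: prime-drama break + morning-news A — 79 s, 271 total.
Nothing else feasible within 93 s beats 271.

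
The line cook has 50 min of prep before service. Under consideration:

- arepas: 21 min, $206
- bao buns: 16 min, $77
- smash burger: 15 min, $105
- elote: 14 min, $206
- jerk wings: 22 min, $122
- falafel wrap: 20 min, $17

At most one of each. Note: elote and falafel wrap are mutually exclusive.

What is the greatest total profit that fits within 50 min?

Taking arepas + smash burger + elote: 50 min used, 517 in profit.

517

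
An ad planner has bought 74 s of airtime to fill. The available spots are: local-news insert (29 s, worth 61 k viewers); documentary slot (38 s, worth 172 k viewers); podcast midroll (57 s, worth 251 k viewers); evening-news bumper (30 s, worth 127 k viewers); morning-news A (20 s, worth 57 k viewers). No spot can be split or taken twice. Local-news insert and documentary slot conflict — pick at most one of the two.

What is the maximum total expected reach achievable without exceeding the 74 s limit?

299

Best packing: documentary slot + evening-news bumper — 68 s, 299 total.
That's the maximum — no feasible swap from here does better than 299.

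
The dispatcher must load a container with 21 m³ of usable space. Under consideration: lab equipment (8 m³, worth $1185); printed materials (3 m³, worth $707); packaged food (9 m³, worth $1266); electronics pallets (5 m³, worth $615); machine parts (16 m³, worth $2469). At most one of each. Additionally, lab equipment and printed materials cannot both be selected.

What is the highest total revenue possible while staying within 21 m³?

3176

Taking printed materials + machine parts: 19 m³ used, 3176 in revenue.
The closest alternative, electronics pallets + machine parts, reaches only 3084.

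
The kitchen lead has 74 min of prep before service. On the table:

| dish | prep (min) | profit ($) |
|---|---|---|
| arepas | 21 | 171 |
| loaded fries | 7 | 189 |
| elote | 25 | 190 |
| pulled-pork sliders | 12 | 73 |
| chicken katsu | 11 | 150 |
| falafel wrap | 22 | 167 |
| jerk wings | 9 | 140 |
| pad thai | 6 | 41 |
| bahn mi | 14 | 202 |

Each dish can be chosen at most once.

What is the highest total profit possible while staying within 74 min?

925

Density check — loaded fries 27.00, jerk wings 15.56, bahn mi 14.43, chicken katsu 13.64 are the best per min.
A density-first pass picks arepas + loaded fries + chicken katsu + jerk wings + pad thai + bahn mi — 893 at 68 min.
Replace pad thai with pulled-pork sliders: the trade gains 32 net, giving 925 at 74 min.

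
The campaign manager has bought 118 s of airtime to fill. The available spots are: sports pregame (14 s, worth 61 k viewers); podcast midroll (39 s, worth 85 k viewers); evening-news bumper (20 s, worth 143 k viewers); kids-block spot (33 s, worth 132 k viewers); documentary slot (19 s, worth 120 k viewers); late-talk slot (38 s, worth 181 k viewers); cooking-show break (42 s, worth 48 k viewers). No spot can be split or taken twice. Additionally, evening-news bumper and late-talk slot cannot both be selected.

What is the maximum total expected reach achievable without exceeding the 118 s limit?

494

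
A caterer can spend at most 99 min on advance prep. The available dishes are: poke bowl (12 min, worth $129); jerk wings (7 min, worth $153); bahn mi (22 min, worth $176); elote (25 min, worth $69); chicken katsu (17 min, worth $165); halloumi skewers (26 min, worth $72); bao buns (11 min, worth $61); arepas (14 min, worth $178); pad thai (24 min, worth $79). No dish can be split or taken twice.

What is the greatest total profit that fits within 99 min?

880

Taking the top-ratio dishes first gives poke bowl + jerk wings + bahn mi + chicken katsu + bao buns + arepas for 862 (83 min).
Dropping bao buns frees 11 min; slotting in pad thai (24 min) lifts the total to 880 at 96 min.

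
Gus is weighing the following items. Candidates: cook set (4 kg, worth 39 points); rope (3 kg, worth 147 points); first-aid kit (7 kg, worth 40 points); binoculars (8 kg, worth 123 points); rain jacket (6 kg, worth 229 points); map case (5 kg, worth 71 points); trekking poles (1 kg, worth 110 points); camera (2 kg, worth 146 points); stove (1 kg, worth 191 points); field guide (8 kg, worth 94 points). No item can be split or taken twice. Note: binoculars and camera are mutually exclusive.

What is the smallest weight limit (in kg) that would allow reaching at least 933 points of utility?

22

Need the lightest bundle worth ≥ 933.
cook set + rope + rain jacket + map case + trekking poles + camera + stove reaches 933 using 22 kg.
Below 22 kg the best achievable stays under 933.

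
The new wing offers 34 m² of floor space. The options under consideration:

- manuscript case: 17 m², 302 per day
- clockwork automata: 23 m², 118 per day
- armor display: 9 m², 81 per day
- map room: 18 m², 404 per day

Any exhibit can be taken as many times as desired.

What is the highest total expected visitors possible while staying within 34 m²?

The ratio heuristic lands on armor display + map room (485) but leaves 7 m² idle.
Dropping armor display and map room frees 27 m²; slotting in 2×manuscript case (34 m²) lifts the total to 604 at 34 m².
That's the maximum — no swap from here does better than 604.

604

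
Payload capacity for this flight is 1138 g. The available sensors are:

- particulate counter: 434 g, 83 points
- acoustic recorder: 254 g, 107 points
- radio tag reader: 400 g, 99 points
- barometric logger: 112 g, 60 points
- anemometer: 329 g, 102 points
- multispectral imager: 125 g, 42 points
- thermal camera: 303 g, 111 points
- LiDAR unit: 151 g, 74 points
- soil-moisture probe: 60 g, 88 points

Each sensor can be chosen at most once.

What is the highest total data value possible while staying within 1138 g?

482

Best packing: acoustic recorder + anemometer + thermal camera + LiDAR unit + soil-moisture probe — 1097 g, 482 total.
Acoustic recorder + barometric logger + multispectral imager + thermal camera + LiDAR unit + soil-moisture probe (1005 g) also reaches 482 — a tie, but nothing goes higher.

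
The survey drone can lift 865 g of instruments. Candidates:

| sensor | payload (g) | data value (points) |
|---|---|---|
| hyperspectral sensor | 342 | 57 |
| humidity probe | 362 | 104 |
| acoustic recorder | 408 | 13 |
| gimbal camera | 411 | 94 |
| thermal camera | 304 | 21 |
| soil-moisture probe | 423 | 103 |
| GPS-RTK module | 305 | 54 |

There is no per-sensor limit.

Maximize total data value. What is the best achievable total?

Best packing: 2×humidity probe — 724 g, 208 total.

208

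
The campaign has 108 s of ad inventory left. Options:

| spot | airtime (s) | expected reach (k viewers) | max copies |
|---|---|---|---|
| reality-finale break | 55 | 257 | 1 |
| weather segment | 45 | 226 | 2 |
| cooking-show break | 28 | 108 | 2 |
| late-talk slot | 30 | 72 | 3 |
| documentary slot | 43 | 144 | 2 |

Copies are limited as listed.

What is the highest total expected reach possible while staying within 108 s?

483

By expected reach per s: weather segment 5.02, reality-finale break 4.67, cooking-show break 3.86, documentary slot 3.35 lead.
A density-first pass picks 2×weather segment — 452 at 90 s.
The 45 s tied up in weather segment is better spent on reality-finale break — total rises to 483 (100 s).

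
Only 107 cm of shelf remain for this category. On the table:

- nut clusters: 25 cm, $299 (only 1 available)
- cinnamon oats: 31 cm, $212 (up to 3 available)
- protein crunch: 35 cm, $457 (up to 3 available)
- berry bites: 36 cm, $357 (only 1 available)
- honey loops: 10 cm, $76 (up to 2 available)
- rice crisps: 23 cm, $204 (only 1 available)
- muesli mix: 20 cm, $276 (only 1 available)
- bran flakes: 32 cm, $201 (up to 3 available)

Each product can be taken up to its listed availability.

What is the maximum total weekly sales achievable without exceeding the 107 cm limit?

1371

A density-first pass picks 2×protein crunch + honey loops + muesli mix — 1266 at 100 cm.
The 30 cm tied up in honey loops and muesli mix is better spent on protein crunch — total rises to 1371 (105 cm).
Nothing else within 107 cm beats 1371.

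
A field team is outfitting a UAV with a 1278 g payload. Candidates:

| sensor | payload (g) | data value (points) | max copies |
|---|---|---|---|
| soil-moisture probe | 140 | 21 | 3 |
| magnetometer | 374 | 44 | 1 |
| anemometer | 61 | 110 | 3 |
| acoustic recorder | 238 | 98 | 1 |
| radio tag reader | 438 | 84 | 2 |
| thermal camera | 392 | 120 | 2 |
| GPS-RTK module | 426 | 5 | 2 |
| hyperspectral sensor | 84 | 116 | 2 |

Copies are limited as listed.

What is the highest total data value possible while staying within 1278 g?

Ranking by ratio (data value/g): anemometer 1.80, hyperspectral sensor 1.38, acoustic recorder 0.41, thermal camera 0.31.
Greedy by ratio would take 2×soil-moisture probe + 3×anemometer + acoustic recorder + thermal camera + 2×hyperspectral sensor: 1261 g used, total 822.
The 378 g tied up in soil-moisture probe and acoustic recorder is better spent on thermal camera — total rises to 823 (1275 g).
That's the maximum — no swap from here does better than 823.

823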